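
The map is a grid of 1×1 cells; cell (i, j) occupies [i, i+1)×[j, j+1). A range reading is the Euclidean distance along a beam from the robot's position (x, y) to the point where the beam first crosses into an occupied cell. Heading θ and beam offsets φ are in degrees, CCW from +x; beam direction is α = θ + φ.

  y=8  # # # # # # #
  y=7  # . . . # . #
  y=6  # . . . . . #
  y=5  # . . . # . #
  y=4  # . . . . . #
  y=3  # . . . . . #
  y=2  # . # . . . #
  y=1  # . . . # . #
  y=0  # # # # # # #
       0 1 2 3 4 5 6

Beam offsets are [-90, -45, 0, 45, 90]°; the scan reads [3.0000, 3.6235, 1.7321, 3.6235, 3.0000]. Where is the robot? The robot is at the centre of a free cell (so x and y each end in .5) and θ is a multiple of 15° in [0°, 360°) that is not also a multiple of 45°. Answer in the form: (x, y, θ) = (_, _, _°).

Candidates: 31 free-cell centres × 16 headings = 496 poses. Raycast each; keep the one whose scan matches to 4 dp.
  (1.5, 2.5, 165°): beam 1 = 5.6940 ≠ 3.0000 ✗
  (2.5, 7.5, 75°): beam 1 = 1.5529 ≠ 3.0000 ✗
  (1.5, 6.5, 120°): beam 1 = 2.8868 ≠ 3.0000 ✗
  …
  (2.5, 4.5, 30°): r_1=3.0000, r_2=3.6235, r_3=1.7321, r_4=3.6235, r_5=3.0000 — all match ✓
Unique over the lattice → pose = (2.5, 4.5, 30°).

(x, y, θ) = (2.5, 4.5, 30°)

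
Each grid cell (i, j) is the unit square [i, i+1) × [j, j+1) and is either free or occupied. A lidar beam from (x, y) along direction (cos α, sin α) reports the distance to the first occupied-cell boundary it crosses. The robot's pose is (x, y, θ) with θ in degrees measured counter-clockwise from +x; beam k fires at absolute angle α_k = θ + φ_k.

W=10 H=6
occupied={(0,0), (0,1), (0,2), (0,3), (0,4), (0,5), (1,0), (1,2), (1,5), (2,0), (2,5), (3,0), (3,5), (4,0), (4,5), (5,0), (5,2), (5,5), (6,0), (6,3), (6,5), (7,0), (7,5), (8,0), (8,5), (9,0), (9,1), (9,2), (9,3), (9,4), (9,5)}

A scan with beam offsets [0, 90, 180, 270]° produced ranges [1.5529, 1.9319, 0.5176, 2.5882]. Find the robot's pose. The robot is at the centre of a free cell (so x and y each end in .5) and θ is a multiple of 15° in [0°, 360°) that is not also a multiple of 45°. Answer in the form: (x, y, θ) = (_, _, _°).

The pose lattice has 29·16 = 464 candidates. Test each by forward raycasting.
  (8.5, 3.5, 330°): beam 1 = 0.5774 ≠ 1.5529 ✗
  (2.5, 4.5, 150°): beam 1 = 1.0000 ≠ 1.5529 ✗
  (1.5, 3.5, 330°): beam 1 = 5.0000 ≠ 1.5529 ✗
  (7.5, 4.5, 255°): beam 1 = 3.6235 ≠ 1.5529 ✗
  (4.5, 1.5, 210°): beam 1 = 1.0000 ≠ 1.5529 ✗
  …
  (6.5, 1.5, 105°): r_1=1.5529, r_2=1.9319, r_3=0.5176, r_4=2.5882 — all match ✓
No second candidate reproduces the full scan.

(x, y, θ) = (6.5, 1.5, 105°)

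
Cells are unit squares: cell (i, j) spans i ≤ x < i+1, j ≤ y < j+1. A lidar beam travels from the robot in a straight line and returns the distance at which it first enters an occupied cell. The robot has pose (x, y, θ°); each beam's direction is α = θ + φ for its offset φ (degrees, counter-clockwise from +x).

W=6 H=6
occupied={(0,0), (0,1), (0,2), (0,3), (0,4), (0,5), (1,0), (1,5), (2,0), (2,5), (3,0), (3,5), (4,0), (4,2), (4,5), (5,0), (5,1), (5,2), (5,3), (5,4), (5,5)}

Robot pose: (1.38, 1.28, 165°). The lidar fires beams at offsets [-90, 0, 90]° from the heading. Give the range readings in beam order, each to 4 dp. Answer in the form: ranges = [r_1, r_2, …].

beam 1: φ=-90°, α=75°
  dir = (cos 75°, sin 75°) = (0.2588, 0.9659); from cell (1,1)
  next x-line at t=2.3955, next y-line at t=0.7454; Δt_x=3.8637, Δt_y=1.0353
    y: enter (1,2) at t=0.7454
    y: enter (1,3) at t=1.7807
    x: enter (2,3) at t=2.3955
    y: enter (2,4) at t=2.8160
    y: enter (2,5) at t=3.8512 ← occupied
  → r_1 = 3.8512
beam 2: φ=0°, α=165°
  dir = (cos 165°, sin 165°) = (-0.9659, 0.2588); from cell (1,1)
  next x-line at t=0.3934, next y-line at t=2.7819; Δt_x=1.0353, Δt_y=3.8637
    x: enter (0,1) at t=0.3934 ← occupied
  → r_2 = 0.3934
beam 3: φ=90°, α=255°
  dir = (cos 255°, sin 255°) = (-0.2588, -0.9659); from cell (1,1)
  next x-line at t=1.4682, next y-line at t=0.2899; Δt_x=3.8637, Δt_y=1.0353
    y: enter (1,0) at t=0.2899 ← occupied
  → r_3 = 0.2899

ranges = [3.8512, 0.3934, 0.2899]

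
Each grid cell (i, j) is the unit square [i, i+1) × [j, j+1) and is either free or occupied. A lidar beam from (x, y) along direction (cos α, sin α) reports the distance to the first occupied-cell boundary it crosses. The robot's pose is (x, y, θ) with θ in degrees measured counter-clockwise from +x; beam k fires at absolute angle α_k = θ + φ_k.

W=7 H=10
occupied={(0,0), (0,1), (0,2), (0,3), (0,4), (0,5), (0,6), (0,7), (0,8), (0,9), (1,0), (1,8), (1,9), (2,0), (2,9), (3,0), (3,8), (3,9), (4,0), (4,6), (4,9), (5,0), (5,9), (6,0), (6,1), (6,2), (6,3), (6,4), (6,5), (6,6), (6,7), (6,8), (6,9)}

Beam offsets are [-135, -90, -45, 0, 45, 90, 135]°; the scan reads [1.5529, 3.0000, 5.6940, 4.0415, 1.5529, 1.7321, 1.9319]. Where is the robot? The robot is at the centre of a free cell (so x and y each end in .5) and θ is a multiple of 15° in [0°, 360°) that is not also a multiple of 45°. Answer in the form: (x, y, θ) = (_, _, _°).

Enumerate (i+0.5, j+0.5, θ) over the 37 free cells and 16 admissible headings. For each, cast all 7 beams and compare to the given ranges.
  (1.5, 7.5, 300°): beam 1 = 0.5176 ≠ 1.5529 ✗
  (4.5, 4.5, 75°): beam 1 = 3.0000 ≠ 1.5529 ✗
  (2.5, 7.5, 255°): beam 1 = 1.0000 ≠ 1.5529 ✗
  (2.5, 3.5, 150°): beam 1 = 3.6235 ≠ 1.5529 ✗
  (4.5, 1.5, 330°): beam 1 = 1.9319 ≠ 1.5529 ✗
  …
  (2.5, 6.5, 330°): r_1=1.5529, r_2=3.0000, r_3=5.6940, r_4=4.0415, r_5=1.5529, r_6=1.7321, r_7=1.9319 — all match ✓
No second candidate reproduces the full scan.

(x, y, θ) = (2.5, 6.5, 330°)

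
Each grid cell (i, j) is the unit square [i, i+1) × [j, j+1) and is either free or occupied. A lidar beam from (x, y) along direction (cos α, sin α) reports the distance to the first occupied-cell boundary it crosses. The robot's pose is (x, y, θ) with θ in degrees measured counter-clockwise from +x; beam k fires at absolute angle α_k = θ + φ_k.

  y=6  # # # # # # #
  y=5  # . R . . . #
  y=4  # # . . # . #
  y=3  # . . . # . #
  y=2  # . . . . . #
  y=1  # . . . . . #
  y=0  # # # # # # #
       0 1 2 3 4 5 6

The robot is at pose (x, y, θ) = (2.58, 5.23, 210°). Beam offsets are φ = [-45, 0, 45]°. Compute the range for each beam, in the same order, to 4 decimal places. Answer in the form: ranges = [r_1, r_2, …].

beam 1: φ=-45°, α=165°
  cosα=-0.9659 sinα=0.2588 | (2,5) | tMaxX 0.6005 tMaxY 2.9751 | tΔX 1.0353 tΔY 3.8637
    t=0.6005 [x] (1,5)
    t=1.6357 [x] (0,5) — stop
  → r_1 = 1.6357
beam 2: φ=0°, α=210°
  cosα=-0.8660 sinα=-0.5000 | (2,5) | tMaxX 0.6697 tMaxY 0.4600 | tΔX 1.1547 tΔY 2.0000
    t=0.4600 [y] (2,4)
    t=0.6697 [x] (1,4) — stop
  → r_2 = 0.6697
beam 3: φ=45°, α=255°
  cosα=-0.2588 sinα=-0.9659 | (2,5) | tMaxX 2.2409 tMaxY 0.2381 | tΔX 3.8637 tΔY 1.0353
    t=0.2381 [y] (2,4)
    t=1.2734 [y] (2,3)
    t=2.2409 [x] (1,3)
    t=2.3087 [y] (1,2)
    t=3.3439 [y] (1,1)
    t=4.3792 [y] (1,0) — stop
  → r_3 = 4.3792

ranges = [1.6357, 0.6697, 4.3792]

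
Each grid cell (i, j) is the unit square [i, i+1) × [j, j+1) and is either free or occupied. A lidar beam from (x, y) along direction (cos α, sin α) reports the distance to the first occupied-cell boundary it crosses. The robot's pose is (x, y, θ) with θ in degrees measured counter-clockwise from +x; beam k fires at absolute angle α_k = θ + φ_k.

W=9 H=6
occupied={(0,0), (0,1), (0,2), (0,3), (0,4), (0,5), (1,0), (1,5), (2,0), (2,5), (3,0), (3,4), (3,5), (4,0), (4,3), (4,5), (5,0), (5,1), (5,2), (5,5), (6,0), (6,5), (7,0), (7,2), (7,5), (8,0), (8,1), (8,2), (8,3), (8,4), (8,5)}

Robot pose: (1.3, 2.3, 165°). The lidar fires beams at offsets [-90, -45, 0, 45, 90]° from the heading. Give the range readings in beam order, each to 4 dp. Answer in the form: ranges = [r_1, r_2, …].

beam 1: φ=-90°, α=75°
  cosα=0.2588 sinα=0.9659 | (1,2) | tMaxX 2.7046 tMaxY 0.7247 | tΔX 3.8637 tΔY 1.0353
    t=0.7247 [y] (1,3)
    t=1.7600 [y] (1,4)
    t=2.7046 [x] (2,4)
    t=2.7952 [y] (2,5) — stop
  → r_1 = 2.7952
beam 2: φ=-45°, α=120°
  cosα=-0.5000 sinα=0.8660 | (1,2) | tMaxX 0.6000 tMaxY 0.8083 | tΔX 2.0000 tΔY 1.1547
    t=0.6000 [x] (0,2) — stop
  → r_2 = 0.6000
beam 3: φ=0°, α=165°
  cosα=-0.9659 sinα=0.2588 | (1,2) | tMaxX 0.3106 tMaxY 2.7046 | tΔX 1.0353 tΔY 3.8637
    t=0.3106 [x] (0,2) — stop
  → r_3 = 0.3106
beam 4: φ=45°, α=210°
  cosα=-0.8660 sinα=-0.5000 | (1,2) | tMaxX 0.3464 tMaxY 0.6000 | tΔX 1.1547 tΔY 2.0000
    t=0.3464 [x] (0,2) — stop
  → r_4 = 0.3464
beam 5: φ=90°, α=255°
  cosα=-0.2588 sinα=-0.9659 | (1,2) | tMaxX 1.1591 tMaxY 0.3106 | tΔX 3.8637 tΔY 1.0353
    t=0.3106 [y] (1,1)
    t=1.1591 [x] (0,1) — stop
  → r_5 = 1.1591

ranges = [2.7952, 0.6000, 0.3106, 0.3464, 1.1591]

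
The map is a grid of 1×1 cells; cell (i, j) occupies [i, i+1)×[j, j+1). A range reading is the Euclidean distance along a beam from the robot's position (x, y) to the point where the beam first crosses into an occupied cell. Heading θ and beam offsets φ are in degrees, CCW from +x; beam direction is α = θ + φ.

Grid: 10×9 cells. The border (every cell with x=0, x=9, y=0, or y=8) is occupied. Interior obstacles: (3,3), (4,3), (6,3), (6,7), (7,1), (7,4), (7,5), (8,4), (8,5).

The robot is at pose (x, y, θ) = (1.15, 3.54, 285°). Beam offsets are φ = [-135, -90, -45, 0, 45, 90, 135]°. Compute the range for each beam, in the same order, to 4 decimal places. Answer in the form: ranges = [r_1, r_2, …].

beam 1: φ=-135°, α=150°
  cosα=-0.8660 sinα=0.5000 | (1,3) | tMaxX 0.1732 tMaxY 0.9200 | tΔX 1.1547 tΔY 2.0000
    t=0.1732 [x] (0,3) — stop
  → r_1 = 0.1732
beam 2: φ=-90°, α=195°
  cosα=-0.9659 sinα=-0.2588 | (1,3) | tMaxX 0.1553 tMaxY 2.0864 | tΔX 1.0353 tΔY 3.8637
    t=0.1553 [x] (0,3) — stop
  → r_2 = 0.1553
beam 3: φ=-45°, α=240°
  cosα=-0.5000 sinα=-0.8660 | (1,3) | tMaxX 0.3000 tMaxY 0.6235 | tΔX 2.0000 tΔY 1.1547
    t=0.3000 [x] (0,3) — stop
  → r_3 = 0.3000
beam 4: φ=0°, α=285°
  cosα=0.2588 sinα=-0.9659 | (1,3) | tMaxX 3.2841 tMaxY 0.5590 | tΔX 3.8637 tΔY 1.0353
    t=0.5590 [y] (1,2)
    t=1.5943 [y] (1,1)
    t=2.6296 [y] (1,0) — stop
  → r_4 = 2.6296
beam 5: φ=45°, α=330°
  cosα=0.8660 sinα=-0.5000 | (1,3) | tMaxX 0.9815 tMaxY 1.0800 | tΔX 1.1547 tΔY 2.0000
    t=0.9815 [x] (2,3)
    t=1.0800 [y] (2,2)
    t=2.1362 [x] (3,2)
    t=3.0800 [y] (3,1)
    t=3.2909 [x] (4,1)
    t=4.4456 [x] (5,1)
    t=5.0800 [y] (5,0) — stop
  → r_5 = 5.0800
beam 6: φ=90°, α=15°
  cosα=0.9659 sinα=0.2588 | (1,3) | tMaxX 0.8800 tMaxY 1.7773 | tΔX 1.0353 tΔY 3.8637
    t=0.8800 [x] (2,3)
    t=1.7773 [y] (2,4)
    t=1.9153 [x] (3,4)
    t=2.9505 [x] (4,4)
    t=3.9858 [x] (5,4)
    t=5.0211 [x] (6,4)
    t=5.6410 [y] (6,5)
    t=6.0564 [x] (7,5) — stop
  → r_6 = 6.0564
beam 7: φ=135°, α=60°
  cosα=0.5000 sinα=0.8660 | (1,3) | tMaxX 1.7000 tMaxY 0.5312 | tΔX 2.0000 tΔY 1.1547
    t=0.5312 [y] (1,4)
    t=1.6859 [y] (1,5)
    t=1.7000 [x] (2,5)
    t=2.8406 [y] (2,6)
    t=3.7000 [x] (3,6)
    t=3.9953 [y] (3,7)
    t=5.1500 [y] (3,8) — stop
  → r_7 = 5.1500

ranges = [0.1732, 0.1553, 0.3000, 2.6296, 5.0800, 6.0564, 5.1500]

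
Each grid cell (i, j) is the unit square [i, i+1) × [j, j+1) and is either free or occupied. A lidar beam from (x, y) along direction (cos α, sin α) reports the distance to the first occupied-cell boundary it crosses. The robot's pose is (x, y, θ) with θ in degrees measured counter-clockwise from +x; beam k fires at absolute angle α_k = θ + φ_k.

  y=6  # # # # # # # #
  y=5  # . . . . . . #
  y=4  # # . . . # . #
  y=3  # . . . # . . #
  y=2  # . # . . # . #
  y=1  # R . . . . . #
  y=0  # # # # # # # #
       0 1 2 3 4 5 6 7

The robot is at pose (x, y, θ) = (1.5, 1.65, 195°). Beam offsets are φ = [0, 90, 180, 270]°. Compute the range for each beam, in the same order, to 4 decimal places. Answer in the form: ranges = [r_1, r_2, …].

ranges = [0.5176, 0.6729, 1.3523, 1.9319]

beam 1: φ=0°, α=195°
  d=(-0.9659,-0.2588)  start (1,1)  tX=0.5176 tY=2.5114  stride 1/|dx|=1.0353 1/|dy|=3.8637
    cross x-line → (0,1), t=0.5176 (wall)
  → r_1 = 0.5176
beam 2: φ=90°, α=285°
  d=(0.2588,-0.9659)  start (1,1)  tX=1.9319 tY=0.6729  stride 1/|dx|=3.8637 1/|dy|=1.0353
    cross y-line → (1,0), t=0.6729 (wall)
  → r_2 = 0.6729
beam 3: φ=180°, α=15°
  d=(0.9659,0.2588)  start (1,1)  tX=0.5176 tY=1.3523  stride 1/|dx|=1.0353 1/|dy|=3.8637
    cross x-line → (2,1), t=0.5176
    cross y-line → (2,2), t=1.3523 (wall)
  → r_3 = 1.3523
beam 4: φ=270°, α=105°
  d=(-0.2588,0.9659)  start (1,1)  tX=1.9319 tY=0.3623  stride 1/|dx|=3.8637 1/|dy|=1.0353
    cross y-line → (1,2), t=0.3623
    cross y-line → (1,3), t=1.3976
    cross x-line → (0,3), t=1.9319 (wall)
  → r_4 = 1.9319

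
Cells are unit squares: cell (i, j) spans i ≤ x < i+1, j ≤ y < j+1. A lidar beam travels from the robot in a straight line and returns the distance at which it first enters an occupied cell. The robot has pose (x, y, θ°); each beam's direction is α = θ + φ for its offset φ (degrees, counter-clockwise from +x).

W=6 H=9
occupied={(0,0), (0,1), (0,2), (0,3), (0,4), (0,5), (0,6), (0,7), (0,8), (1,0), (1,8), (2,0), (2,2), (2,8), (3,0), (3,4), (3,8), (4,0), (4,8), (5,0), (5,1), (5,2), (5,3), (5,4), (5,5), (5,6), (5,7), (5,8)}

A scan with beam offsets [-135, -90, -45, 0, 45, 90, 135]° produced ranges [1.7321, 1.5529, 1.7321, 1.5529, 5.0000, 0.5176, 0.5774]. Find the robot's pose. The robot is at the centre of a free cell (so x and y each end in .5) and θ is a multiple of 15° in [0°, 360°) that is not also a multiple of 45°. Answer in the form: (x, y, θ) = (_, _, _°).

Enumerate (i+0.5, j+0.5, θ) over the 26 free cells and 16 admissible headings. For each, cast all 7 beams and compare to the given ranges.
  (1.5, 7.5, 330°): beam 1 = 0.5176 ≠ 1.7321 ✗
  (2.5, 5.5, 30°): beam 1 = 4.6587 ≠ 1.7321 ✗
  (3.5, 7.5, 255°): beam 1 = 0.5774 ≠ 1.7321 ✗
  (2.5, 6.5, 75°): beam 2 = 2.5882 ≠ 1.5529 ✗
  (4.5, 2.5, 240°): beam 1 = 1.9319 ≠ 1.7321 ✗
  …
  (3.5, 2.5, 75°): r_1=1.7321, r_2=1.5529, r_3=1.7321, r_4=1.5529, r_5=5.0000, r_6=0.5176, r_7=0.5774 — all match ✓
Unique over the lattice → pose = (3.5, 2.5, 75°).

(x, y, θ) = (3.5, 2.5, 75°)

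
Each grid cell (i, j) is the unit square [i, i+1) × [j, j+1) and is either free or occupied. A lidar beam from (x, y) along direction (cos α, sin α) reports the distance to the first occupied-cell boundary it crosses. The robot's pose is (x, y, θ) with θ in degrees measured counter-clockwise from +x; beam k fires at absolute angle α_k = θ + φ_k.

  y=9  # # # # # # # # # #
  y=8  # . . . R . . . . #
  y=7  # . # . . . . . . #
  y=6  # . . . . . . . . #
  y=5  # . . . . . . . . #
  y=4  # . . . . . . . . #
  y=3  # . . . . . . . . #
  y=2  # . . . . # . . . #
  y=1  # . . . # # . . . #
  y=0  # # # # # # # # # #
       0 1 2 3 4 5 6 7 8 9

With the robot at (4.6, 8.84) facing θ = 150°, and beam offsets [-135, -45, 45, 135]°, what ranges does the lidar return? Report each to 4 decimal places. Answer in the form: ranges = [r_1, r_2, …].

ranges = [0.6182, 0.1656, 3.7270, 8.1166]

beam 1: φ=-135°, α=15°
  dir = (cos 15°, sin 15°) = (0.9659, 0.2588); from cell (4,8)
  next x-line at t=0.4141, next y-line at t=0.6182; Δt_x=1.0353, Δt_y=3.8637
    x: enter (5,8) at t=0.4141
    y: enter (5,9) at t=0.6182 ← occupied
  → r_1 = 0.6182
beam 2: φ=-45°, α=105°
  dir = (cos 105°, sin 105°) = (-0.2588, 0.9659); from cell (4,8)
  next x-line at t=2.3182, next y-line at t=0.1656; Δt_x=3.8637, Δt_y=1.0353
    y: enter (4,9) at t=0.1656 ← occupied
  → r_2 = 0.1656
beam 3: φ=45°, α=195°
  dir = (cos 195°, sin 195°) = (-0.9659, -0.2588); from cell (4,8)
  next x-line at t=0.6212, next y-line at t=3.2455; Δt_x=1.0353, Δt_y=3.8637
    x: enter (3,8) at t=0.6212
    x: enter (2,8) at t=1.6564
    x: enter (1,8) at t=2.6917
    y: enter (1,7) at t=3.2455
    x: enter (0,7) at t=3.7270 ← occupied
  → r_3 = 3.7270
beam 4: φ=135°, α=285°
  dir = (cos 285°, sin 285°) = (0.2588, -0.9659); from cell (4,8)
  next x-line at t=1.5455, next y-line at t=0.8696; Δt_x=3.8637, Δt_y=1.0353
    y: enter (4,7) at t=0.8696
    x: enter (5,7) at t=1.5455
    y: enter (5,6) at t=1.9049
    y: enter (5,5) at t=2.9402
    y: enter (5,4) at t=3.9755
    y: enter (5,3) at t=5.0107
    x: enter (6,3) at t=5.4092
    y: enter (6,2) at t=6.0460
    y: enter (6,1) at t=7.0813
    y: enter (6,0) at t=8.1166 ← occupied
  → r_4 = 8.1166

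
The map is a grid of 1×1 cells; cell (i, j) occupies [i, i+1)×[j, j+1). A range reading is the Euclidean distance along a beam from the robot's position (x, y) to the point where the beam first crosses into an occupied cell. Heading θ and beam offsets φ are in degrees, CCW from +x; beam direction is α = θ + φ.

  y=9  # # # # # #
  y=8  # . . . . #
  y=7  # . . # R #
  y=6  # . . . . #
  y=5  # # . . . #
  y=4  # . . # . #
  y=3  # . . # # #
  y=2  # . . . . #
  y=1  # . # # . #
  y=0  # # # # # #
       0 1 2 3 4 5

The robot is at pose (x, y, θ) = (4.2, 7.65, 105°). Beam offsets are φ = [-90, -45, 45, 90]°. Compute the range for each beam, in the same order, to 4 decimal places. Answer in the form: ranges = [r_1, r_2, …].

beam 1: φ=-90°, α=15°
  d=(0.9659,0.2588)  start (4,7)  tX=0.8282 tY=1.3523  stride 1/|dx|=1.0353 1/|dy|=3.8637
    cross x-line → (5,7), t=0.8282 (wall)
  → r_1 = 0.8282
beam 2: φ=-45°, α=60°
  d=(0.5000,0.8660)  start (4,7)  tX=1.6000 tY=0.4041  stride 1/|dx|=2.0000 1/|dy|=1.1547
    cross y-line → (4,8), t=0.4041
    cross y-line → (4,9), t=1.5588 (wall)
  → r_2 = 1.5588
beam 3: φ=45°, α=150°
  d=(-0.8660,0.5000)  start (4,7)  tX=0.2309 tY=0.7000  stride 1/|dx|=1.1547 1/|dy|=2.0000
    cross x-line → (3,7), t=0.2309 (wall)
  → r_3 = 0.2309
beam 4: φ=90°, α=195°
  d=(-0.9659,-0.2588)  start (4,7)  tX=0.2071 tY=2.5114  stride 1/|dx|=1.0353 1/|dy|=3.8637
    cross x-line → (3,7), t=0.2071 (wall)
  → r_4 = 0.2071

ranges = [0.8282, 1.5588, 0.2309, 0.2071]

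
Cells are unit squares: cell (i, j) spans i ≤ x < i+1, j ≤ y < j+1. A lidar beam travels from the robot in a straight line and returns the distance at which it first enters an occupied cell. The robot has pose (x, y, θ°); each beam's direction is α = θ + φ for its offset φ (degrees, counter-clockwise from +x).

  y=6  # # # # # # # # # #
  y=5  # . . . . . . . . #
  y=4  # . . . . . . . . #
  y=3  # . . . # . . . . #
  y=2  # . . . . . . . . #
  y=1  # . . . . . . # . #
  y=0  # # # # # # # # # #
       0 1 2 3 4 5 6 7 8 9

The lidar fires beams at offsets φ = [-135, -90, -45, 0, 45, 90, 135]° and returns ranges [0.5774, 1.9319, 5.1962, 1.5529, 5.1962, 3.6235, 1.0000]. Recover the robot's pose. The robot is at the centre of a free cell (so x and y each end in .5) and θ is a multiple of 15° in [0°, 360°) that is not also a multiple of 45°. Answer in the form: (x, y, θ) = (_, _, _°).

The pose lattice has 38·16 = 608 candidates. Test each by forward raycasting.
  (1.5, 4.5, 30°): beam 1 = 1.9319 ≠ 0.5774 ✗
  (6.5, 2.5, 30°): beam 1 = 1.5529 ≠ 0.5774 ✗
  (3.5, 2.5, 195°): beam 1 = 1.0000 ≠ 0.5774 ✗
  (3.5, 5.5, 75°): beam 1 = 1.7321 ≠ 0.5774 ✗
  (6.5, 5.5, 150°): beam 1 = 1.9319 ≠ 0.5774 ✗
  …
  (4.5, 1.5, 75°): r_1=0.5774, r_2=1.9319, r_3=5.1962, r_4=1.5529, r_5=5.1962, r_6=3.6235, r_7=1.0000 — all match ✓
Only this pose fits every beam.

(x, y, θ) = (4.5, 1.5, 75°)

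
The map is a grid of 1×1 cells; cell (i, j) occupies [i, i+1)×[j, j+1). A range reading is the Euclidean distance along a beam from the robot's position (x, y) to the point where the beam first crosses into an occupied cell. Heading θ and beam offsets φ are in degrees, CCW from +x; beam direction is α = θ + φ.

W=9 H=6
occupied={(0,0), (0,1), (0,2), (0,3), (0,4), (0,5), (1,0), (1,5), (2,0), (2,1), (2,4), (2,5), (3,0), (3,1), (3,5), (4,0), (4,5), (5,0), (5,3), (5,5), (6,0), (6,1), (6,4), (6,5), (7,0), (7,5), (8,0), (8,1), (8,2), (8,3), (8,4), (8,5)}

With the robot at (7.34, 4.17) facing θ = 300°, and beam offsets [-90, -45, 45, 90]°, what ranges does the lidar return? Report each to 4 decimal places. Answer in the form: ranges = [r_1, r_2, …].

ranges = [1.5473, 2.2465, 0.6833, 0.7621]

beam 1: φ=-90°, α=210°
  d=(-0.8660,-0.5000)  start (7,4)  tX=0.3926 tY=0.3400  stride 1/|dx|=1.1547 1/|dy|=2.0000
    cross y-line → (7,3), t=0.3400
    cross x-line → (6,3), t=0.3926
    cross x-line → (5,3), t=1.5473 (wall)
  → r_1 = 1.5473
beam 2: φ=-45°, α=255°
  d=(-0.2588,-0.9659)  start (7,4)  tX=1.3137 tY=0.1760  stride 1/|dx|=3.8637 1/|dy|=1.0353
    cross y-line → (7,3), t=0.1760
    cross y-line → (7,2), t=1.2113
    cross x-line → (6,2), t=1.3137
    cross y-line → (6,1), t=2.2465 (wall)
  → r_2 = 2.2465
beam 3: φ=45°, α=345°
  d=(0.9659,-0.2588)  start (7,4)  tX=0.6833 tY=0.6568  stride 1/|dx|=1.0353 1/|dy|=3.8637
    cross y-line → (7,3), t=0.6568
    cross x-line → (8,3), t=0.6833 (wall)
  → r_3 = 0.6833
beam 4: φ=90°, α=30°
  d=(0.8660,0.5000)  start (7,4)  tX=0.7621 tY=1.6600  stride 1/|dx|=1.1547 1/|dy|=2.0000
    cross x-line → (8,4), t=0.7621 (wall)
  → r_4 = 0.7621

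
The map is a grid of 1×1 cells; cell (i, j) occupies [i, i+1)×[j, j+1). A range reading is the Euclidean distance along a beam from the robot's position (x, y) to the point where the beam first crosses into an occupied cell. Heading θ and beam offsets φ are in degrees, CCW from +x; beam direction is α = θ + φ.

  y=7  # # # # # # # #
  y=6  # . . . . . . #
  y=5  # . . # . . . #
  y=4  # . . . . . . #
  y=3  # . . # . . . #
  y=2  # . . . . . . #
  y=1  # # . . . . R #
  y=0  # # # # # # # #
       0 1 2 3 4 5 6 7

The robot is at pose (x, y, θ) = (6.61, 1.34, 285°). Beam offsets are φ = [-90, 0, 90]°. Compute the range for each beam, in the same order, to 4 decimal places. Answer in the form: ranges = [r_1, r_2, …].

ranges = [1.3137, 0.3520, 0.4038]

beam 1: φ=-90°, α=195°
  direction (-0.9659, -0.2588); cell (6,1); t to first gridline: x 0.6315, y 1.3137 (then +1.0353 / +3.8637)
    (5,1) via x @ 0.6315
    (5,0) via y @ 1.3137  # hit
  → r_1 = 1.3137
beam 2: φ=0°, α=285°
  direction (0.2588, -0.9659); cell (6,1); t to first gridline: x 1.5068, y 0.3520 (then +3.8637 / +1.0353)
    (6,0) via y @ 0.3520  # hit
  → r_2 = 0.3520
beam 3: φ=90°, α=15°
  direction (0.9659, 0.2588); cell (6,1); t to first gridline: x 0.4038, y 2.5500 (then +1.0353 / +3.8637)
    (7,1) via x @ 0.4038  # hit
  → r_3 = 0.4038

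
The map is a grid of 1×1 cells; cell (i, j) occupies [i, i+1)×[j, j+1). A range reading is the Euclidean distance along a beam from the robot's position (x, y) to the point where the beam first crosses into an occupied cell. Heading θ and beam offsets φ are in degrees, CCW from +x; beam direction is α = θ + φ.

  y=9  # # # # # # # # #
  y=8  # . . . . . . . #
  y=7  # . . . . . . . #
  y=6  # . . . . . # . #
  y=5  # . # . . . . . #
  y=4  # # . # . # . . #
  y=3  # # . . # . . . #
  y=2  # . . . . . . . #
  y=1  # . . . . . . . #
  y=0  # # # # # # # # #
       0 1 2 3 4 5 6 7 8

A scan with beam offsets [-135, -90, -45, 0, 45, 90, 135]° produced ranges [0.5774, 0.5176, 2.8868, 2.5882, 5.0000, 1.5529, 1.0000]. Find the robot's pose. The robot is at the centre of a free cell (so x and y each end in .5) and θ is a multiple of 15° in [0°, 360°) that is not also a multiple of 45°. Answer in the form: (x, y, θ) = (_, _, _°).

(x, y, θ) = (2.5, 3.5, 285°)

The pose lattice has 49·16 = 784 candidates. Test each by forward raycasting.
  (3.5, 2.5, 150°): beam 1 = 4.6587 ≠ 0.5774 ✗
  (4.5, 5.5, 15°): beam 1 = 1.0000 ≠ 0.5774 ✗
  (7.5, 4.5, 255°): beam 1 = 1.7321 ≠ 0.5774 ✗
  (2.5, 6.5, 120°): beam 1 = 5.6940 ≠ 0.5774 ✗
  …
  (2.5, 3.5, 285°): r_1=0.5774, r_2=0.5176, r_3=2.8868, r_4=2.5882, r_5=5.0000, r_6=1.5529, r_7=1.0000 — all match ✓
Only this pose fits every beam.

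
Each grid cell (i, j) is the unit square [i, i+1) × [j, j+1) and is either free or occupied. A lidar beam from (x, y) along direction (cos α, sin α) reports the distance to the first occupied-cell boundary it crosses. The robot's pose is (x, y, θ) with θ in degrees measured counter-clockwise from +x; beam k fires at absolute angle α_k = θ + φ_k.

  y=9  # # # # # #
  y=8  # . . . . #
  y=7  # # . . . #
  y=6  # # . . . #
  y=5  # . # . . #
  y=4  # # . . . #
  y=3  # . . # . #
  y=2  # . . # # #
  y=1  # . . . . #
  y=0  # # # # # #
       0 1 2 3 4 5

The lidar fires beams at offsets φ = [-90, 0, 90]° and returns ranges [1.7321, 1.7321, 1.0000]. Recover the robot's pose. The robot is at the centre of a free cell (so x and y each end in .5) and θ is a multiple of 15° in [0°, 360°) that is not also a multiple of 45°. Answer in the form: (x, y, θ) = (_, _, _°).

Candidates: 25 free-cell centres × 16 headings = 400 poses. Raycast each; keep the one whose scan matches to 4 dp.
  (4.5, 3.5, 195°): beam 1 = 5.6940 ≠ 1.7321 ✗
  (3.5, 7.5, 285°): beam 1 = 1.5529 ≠ 1.7321 ✗
  (4.5, 6.5, 345°): beam 1 = 2.5882 ≠ 1.7321 ✗
  (3.5, 1.5, 240°): beam 1 = 2.8868 ≠ 1.7321 ✗
  …
  (1.5, 2.5, 30°): r_1=1.7321, r_2=1.7321, r_3=1.0000 — all match ✓
Unique over the lattice → pose = (1.5, 2.5, 30°).

(x, y, θ) = (1.5, 2.5, 30°)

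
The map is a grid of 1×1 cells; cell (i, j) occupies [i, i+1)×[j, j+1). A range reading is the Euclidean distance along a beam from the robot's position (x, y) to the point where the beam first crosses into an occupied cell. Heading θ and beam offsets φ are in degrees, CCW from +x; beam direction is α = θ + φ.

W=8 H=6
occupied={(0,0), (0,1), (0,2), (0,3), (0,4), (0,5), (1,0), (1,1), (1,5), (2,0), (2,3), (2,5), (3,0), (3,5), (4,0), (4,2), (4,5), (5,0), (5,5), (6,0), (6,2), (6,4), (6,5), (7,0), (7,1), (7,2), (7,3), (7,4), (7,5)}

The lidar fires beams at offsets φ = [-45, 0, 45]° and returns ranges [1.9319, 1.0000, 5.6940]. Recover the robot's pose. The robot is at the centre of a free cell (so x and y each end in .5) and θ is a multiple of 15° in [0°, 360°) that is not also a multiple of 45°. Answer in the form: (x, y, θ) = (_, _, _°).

Candidates: 19 free-cell centres × 16 headings = 304 poses. Raycast each; keep the one whose scan matches to 4 dp.
  (3.5, 4.5, 30°): beam 1 = 3.6235 ≠ 1.9319 ✗
  (5.5, 3.5, 120°): beam 1 = 1.5529 ≠ 1.9319 ✗
  (2.5, 1.5, 105°): beam 1 = 4.0415 ≠ 1.9319 ✗
  …
  (1.5, 4.5, 300°): r_1=1.9319, r_2=1.0000, r_3=5.6940 — all match ✓
No second candidate reproduces the full scan.

(x, y, θ) = (1.5, 4.5, 300°)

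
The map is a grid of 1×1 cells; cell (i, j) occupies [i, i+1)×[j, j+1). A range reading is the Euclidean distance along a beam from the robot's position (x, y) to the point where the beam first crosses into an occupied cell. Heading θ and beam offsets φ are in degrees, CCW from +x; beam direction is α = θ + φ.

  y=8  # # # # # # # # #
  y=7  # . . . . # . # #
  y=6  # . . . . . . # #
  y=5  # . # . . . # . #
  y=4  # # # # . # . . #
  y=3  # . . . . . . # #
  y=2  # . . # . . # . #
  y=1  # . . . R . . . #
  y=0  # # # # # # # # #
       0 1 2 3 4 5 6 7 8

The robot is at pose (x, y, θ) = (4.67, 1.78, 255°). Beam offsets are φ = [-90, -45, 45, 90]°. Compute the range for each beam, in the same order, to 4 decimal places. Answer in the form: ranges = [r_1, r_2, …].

beam 1: φ=-90°, α=165°
  d=(-0.9659,0.2588)  start (4,1)  tX=0.6936 tY=0.8500  stride 1/|dx|=1.0353 1/|dy|=3.8637
    cross x-line → (3,1), t=0.6936
    cross y-line → (3,2), t=0.8500 (wall)
  → r_1 = 0.8500
beam 2: φ=-45°, α=210°
  d=(-0.8660,-0.5000)  start (4,1)  tX=0.7736 tY=1.5600  stride 1/|dx|=1.1547 1/|dy|=2.0000
    cross x-line → (3,1), t=0.7736
    cross y-line → (3,0), t=1.5600 (wall)
  → r_2 = 1.5600
beam 3: φ=45°, α=300°
  d=(0.5000,-0.8660)  start (4,1)  tX=0.6600 tY=0.9007  stride 1/|dx|=2.0000 1/|dy|=1.1547
    cross x-line → (5,1), t=0.6600
    cross y-line → (5,0), t=0.9007 (wall)
  → r_3 = 0.9007
beam 4: φ=90°, α=345°
  d=(0.9659,-0.2588)  start (4,1)  tX=0.3416 tY=3.0137  stride 1/|dx|=1.0353 1/|dy|=3.8637
    cross x-line → (5,1), t=0.3416
    cross x-line → (6,1), t=1.3769
    cross x-line → (7,1), t=2.4122
    cross y-line → (7,0), t=3.0137 (wall)
  → r_4 = 3.0137

ranges = [0.8500, 1.5600, 0.9007, 3.0137]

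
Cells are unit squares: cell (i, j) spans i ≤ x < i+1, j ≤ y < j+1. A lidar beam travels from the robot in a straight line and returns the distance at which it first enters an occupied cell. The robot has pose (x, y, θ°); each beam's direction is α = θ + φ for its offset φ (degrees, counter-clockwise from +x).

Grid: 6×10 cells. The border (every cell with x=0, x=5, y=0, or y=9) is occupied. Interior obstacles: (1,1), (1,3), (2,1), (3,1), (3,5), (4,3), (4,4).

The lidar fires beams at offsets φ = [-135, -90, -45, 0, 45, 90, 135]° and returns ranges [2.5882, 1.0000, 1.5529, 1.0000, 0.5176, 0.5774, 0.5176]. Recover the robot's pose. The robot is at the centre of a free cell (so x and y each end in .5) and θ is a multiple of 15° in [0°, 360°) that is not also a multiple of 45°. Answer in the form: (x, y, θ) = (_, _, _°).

(x, y, θ) = (4.5, 2.5, 300°)

Enumerate (i+0.5, j+0.5, θ) over the 25 free cells and 16 admissible headings. For each, cast all 7 beams and compare to the given ranges.
  (3.5, 2.5, 195°): beam 1 = 1.0000 ≠ 2.5882 ✗
  (1.5, 6.5, 120°): beam 1 = 1.9319 ≠ 2.5882 ✗
  (1.5, 4.5, 150°): beam 1 = 1.9319 ≠ 2.5882 ✗
  (3.5, 4.5, 120°): beam 1 = 0.5176 ≠ 2.5882 ✗
  (1.5, 4.5, 105°): beam 1 = 2.8868 ≠ 2.5882 ✗
  …
  (4.5, 2.5, 300°): r_1=2.5882, r_2=1.0000, r_3=1.5529, r_4=1.0000, r_5=0.5176, r_6=0.5774, r_7=0.5176 — all match ✓
Only this pose fits every beam.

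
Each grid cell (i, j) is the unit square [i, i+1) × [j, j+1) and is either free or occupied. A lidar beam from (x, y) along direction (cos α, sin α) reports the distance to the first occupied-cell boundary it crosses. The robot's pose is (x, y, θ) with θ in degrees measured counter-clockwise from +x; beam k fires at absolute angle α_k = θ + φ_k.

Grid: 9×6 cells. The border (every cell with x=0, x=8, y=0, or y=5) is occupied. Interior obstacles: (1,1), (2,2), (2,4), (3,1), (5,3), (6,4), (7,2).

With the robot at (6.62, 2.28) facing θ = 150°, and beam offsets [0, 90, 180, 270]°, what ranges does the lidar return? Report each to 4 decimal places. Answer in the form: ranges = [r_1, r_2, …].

beam 1: φ=0°, α=150°
  d=(-0.8660,0.5000)  start (6,2)  tX=0.7159 tY=1.4400  stride 1/|dx|=1.1547 1/|dy|=2.0000
    cross x-line → (5,2), t=0.7159
    cross y-line → (5,3), t=1.4400 (wall)
  → r_1 = 1.4400
beam 2: φ=90°, α=240°
  d=(-0.5000,-0.8660)  start (6,2)  tX=1.2400 tY=0.3233  stride 1/|dx|=2.0000 1/|dy|=1.1547
    cross y-line → (6,1), t=0.3233
    cross x-line → (5,1), t=1.2400
    cross y-line → (5,0), t=1.4780 (wall)
  → r_2 = 1.4780
beam 3: φ=180°, α=330°
  d=(0.8660,-0.5000)  start (6,2)  tX=0.4388 tY=0.5600  stride 1/|dx|=1.1547 1/|dy|=2.0000
    cross x-line → (7,2), t=0.4388 (wall)
  → r_3 = 0.4388
beam 4: φ=270°, α=60°
  d=(0.5000,0.8660)  start (6,2)  tX=0.7600 tY=0.8314  stride 1/|dx|=2.0000 1/|dy|=1.1547
    cross x-line → (7,2), t=0.7600 (wall)
  → r_4 = 0.7600

ranges = [1.4400, 1.4780, 0.4388, 0.7600]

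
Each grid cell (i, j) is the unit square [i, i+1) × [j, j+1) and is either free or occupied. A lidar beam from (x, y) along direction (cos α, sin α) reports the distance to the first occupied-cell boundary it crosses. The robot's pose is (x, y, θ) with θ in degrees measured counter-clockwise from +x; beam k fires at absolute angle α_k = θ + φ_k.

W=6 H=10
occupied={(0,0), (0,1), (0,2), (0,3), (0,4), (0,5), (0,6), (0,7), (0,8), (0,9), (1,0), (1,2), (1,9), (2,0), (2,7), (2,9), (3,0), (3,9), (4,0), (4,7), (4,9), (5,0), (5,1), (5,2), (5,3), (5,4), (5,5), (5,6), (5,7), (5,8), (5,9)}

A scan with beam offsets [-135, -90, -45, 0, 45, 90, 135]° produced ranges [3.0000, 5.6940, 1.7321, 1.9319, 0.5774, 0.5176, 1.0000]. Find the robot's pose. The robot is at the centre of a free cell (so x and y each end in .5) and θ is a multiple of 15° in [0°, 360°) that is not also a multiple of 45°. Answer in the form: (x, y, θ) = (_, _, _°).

(x, y, θ) = (3.5, 1.5, 195°)

Candidates: 29 free-cell centres × 16 headings = 464 poses. Raycast each; keep the one whose scan matches to 4 dp.
  (3.5, 3.5, 75°): beam 1 = 2.8868 ≠ 3.0000 ✗
  (1.5, 4.5, 195°): beam 1 = 2.8868 ≠ 3.0000 ✗
  (3.5, 2.5, 120°): beam 1 = 1.5529 ≠ 3.0000 ✗
  (1.5, 8.5, 165°): beam 1 = 1.0000 ≠ 3.0000 ✗
  (3.5, 3.5, 60°): beam 1 = 2.5882 ≠ 3.0000 ✗
  …
  (3.5, 1.5, 195°): r_1=3.0000, r_2=5.6940, r_3=1.7321, r_4=1.9319, r_5=0.5774, r_6=0.5176, r_7=1.0000 — all match ✓
Only this pose fits every beam.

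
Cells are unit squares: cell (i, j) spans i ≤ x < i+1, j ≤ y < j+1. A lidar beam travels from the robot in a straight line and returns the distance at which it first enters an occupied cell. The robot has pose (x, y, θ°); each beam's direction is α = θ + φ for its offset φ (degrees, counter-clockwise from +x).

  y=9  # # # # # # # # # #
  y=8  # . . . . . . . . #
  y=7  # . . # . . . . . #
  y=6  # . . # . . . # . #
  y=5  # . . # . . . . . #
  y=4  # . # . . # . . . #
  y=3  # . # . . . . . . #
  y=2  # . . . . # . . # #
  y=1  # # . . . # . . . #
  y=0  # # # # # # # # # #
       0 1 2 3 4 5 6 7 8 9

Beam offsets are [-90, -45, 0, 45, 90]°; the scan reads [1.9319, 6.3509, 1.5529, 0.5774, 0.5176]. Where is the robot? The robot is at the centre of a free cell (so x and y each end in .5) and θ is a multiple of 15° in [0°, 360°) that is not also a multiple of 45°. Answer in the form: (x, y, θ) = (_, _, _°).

(x, y, θ) = (3.5, 3.5, 105°)

Enumerate (i+0.5, j+0.5, θ) over the 53 free cells and 16 admissible headings. For each, cast all 5 beams and compare to the given ranges.
  (6.5, 5.5, 120°): beam 1 = 1.0000 ≠ 1.9319 ✗
  (6.5, 8.5, 255°): beam 2 = 2.8868 ≠ 6.3509 ✗
  (5.5, 8.5, 150°): beam 1 = 0.5774 ≠ 1.9319 ✗
  (2.5, 5.5, 165°): beam 2 = 3.0000 ≠ 6.3509 ✗
  …
  (3.5, 3.5, 105°): r_1=1.9319, r_2=6.3509, r_3=1.5529, r_4=0.5774, r_5=0.5176 — all match ✓
Only this pose fits every beam.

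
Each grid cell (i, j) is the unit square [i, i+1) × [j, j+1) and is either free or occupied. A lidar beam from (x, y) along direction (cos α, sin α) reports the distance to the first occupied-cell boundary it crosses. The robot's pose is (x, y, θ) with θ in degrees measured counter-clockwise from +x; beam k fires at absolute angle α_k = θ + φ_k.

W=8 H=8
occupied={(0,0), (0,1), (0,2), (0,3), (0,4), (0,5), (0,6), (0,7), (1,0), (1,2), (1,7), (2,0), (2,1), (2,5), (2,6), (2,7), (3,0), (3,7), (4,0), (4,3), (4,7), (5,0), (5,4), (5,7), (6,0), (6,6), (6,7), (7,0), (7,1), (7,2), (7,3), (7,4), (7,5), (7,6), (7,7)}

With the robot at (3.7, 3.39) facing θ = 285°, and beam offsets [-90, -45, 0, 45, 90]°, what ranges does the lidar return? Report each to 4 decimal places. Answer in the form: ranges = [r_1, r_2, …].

beam 1: φ=-90°, α=195°
  dir = (cos 195°, sin 195°) = (-0.9659, -0.2588); from cell (3,3)
  next x-line at t=0.7247, next y-line at t=1.5068; Δt_x=1.0353, Δt_y=3.8637
    x: enter (2,3) at t=0.7247
    y: enter (2,2) at t=1.5068
    x: enter (1,2) at t=1.7600 ← occupied
  → r_1 = 1.7600
beam 2: φ=-45°, α=240°
  dir = (cos 240°, sin 240°) = (-0.5000, -0.8660); from cell (3,3)
  next x-line at t=1.4000, next y-line at t=0.4503; Δt_x=2.0000, Δt_y=1.1547
    y: enter (3,2) at t=0.4503
    x: enter (2,2) at t=1.4000
    y: enter (2,1) at t=1.6050 ← occupied
  → r_2 = 1.6050
beam 3: φ=0°, α=285°
  dir = (cos 285°, sin 285°) = (0.2588, -0.9659); from cell (3,3)
  next x-line at t=1.1591, next y-line at t=0.4038; Δt_x=3.8637, Δt_y=1.0353
    y: enter (3,2) at t=0.4038
    x: enter (4,2) at t=1.1591
    y: enter (4,1) at t=1.4390
    y: enter (4,0) at t=2.4743 ← occupied
  → r_3 = 2.4743
beam 4: φ=45°, α=330°
  dir = (cos 330°, sin 330°) = (0.8660, -0.5000); from cell (3,3)
  next x-line at t=0.3464, next y-line at t=0.7800; Δt_x=1.1547, Δt_y=2.0000
    x: enter (4,3) at t=0.3464 ← occupied
  → r_4 = 0.3464
beam 5: φ=90°, α=15°
  dir = (cos 15°, sin 15°) = (0.9659, 0.2588); from cell (3,3)
  next x-line at t=0.3106, next y-line at t=2.3569; Δt_x=1.0353, Δt_y=3.8637
    x: enter (4,3) at t=0.3106 ← occupied
  → r_5 = 0.3106

ranges = [1.7600, 1.6050, 2.4743, 0.3464, 0.3106]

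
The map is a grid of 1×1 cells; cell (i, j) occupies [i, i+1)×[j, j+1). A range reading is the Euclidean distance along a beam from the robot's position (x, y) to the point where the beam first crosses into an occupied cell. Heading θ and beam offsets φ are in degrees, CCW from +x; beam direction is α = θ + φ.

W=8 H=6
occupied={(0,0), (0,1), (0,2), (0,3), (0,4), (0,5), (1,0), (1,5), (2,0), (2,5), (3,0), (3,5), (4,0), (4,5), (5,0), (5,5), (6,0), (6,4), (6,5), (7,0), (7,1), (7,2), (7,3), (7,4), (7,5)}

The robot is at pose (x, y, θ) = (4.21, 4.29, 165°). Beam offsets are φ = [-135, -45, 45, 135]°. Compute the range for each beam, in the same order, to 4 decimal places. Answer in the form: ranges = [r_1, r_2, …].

ranges = [1.4200, 0.8198, 3.7066, 3.7990]

beam 1: φ=-135°, α=30°
  d=(0.8660,0.5000)  start (4,4)  tX=0.9122 tY=1.4200  stride 1/|dx|=1.1547 1/|dy|=2.0000
    cross x-line → (5,4), t=0.9122
    cross y-line → (5,5), t=1.4200 (wall)
  → r_1 = 1.4200
beam 2: φ=-45°, α=120°
  d=(-0.5000,0.8660)  start (4,4)  tX=0.4200 tY=0.8198  stride 1/|dx|=2.0000 1/|dy|=1.1547
    cross x-line → (3,4), t=0.4200
    cross y-line → (3,5), t=0.8198 (wall)
  → r_2 = 0.8198
beam 3: φ=45°, α=210°
  d=(-0.8660,-0.5000)  start (4,4)  tX=0.2425 tY=0.5800  stride 1/|dx|=1.1547 1/|dy|=2.0000
    cross x-line → (3,4), t=0.2425
    cross y-line → (3,3), t=0.5800
    cross x-line → (2,3), t=1.3972
    cross x-line → (1,3), t=2.5519
    cross y-line → (1,2), t=2.5800
    cross x-line → (0,2), t=3.7066 (wall)
  → r_3 = 3.7066
beam 4: φ=135°, α=300°
  d=(0.5000,-0.8660)  start (4,4)  tX=1.5800 tY=0.3349  stride 1/|dx|=2.0000 1/|dy|=1.1547
    cross y-line → (4,3), t=0.3349
    cross y-line → (4,2), t=1.4896
    cross x-line → (5,2), t=1.5800
    cross y-line → (5,1), t=2.6443
    cross x-line → (6,1), t=3.5800
    cross y-line → (6,0), t=3.7990 (wall)
  → r_4 = 3.7990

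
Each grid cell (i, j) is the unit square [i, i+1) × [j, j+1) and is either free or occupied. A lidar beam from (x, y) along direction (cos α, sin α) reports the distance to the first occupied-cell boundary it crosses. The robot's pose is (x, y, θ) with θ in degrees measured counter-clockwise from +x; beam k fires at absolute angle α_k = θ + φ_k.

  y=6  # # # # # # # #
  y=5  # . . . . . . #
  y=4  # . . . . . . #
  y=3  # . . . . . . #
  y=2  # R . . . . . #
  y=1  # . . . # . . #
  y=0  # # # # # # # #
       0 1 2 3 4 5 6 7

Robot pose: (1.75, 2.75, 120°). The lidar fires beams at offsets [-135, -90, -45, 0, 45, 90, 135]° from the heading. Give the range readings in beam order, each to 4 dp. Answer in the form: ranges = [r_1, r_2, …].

ranges = [2.8978, 6.0622, 3.3646, 1.5000, 0.7765, 0.8660, 1.8117]

beam 1: φ=-135°, α=345°
  d=(0.9659,-0.2588)  start (1,2)  tX=0.2588 tY=2.8978  stride 1/|dx|=1.0353 1/|dy|=3.8637
    cross x-line → (2,2), t=0.2588
    cross x-line → (3,2), t=1.2941
    cross x-line → (4,2), t=2.3294
    cross y-line → (4,1), t=2.8978 (wall)
  → r_1 = 2.8978
beam 2: φ=-90°, α=30°
  d=(0.8660,0.5000)  start (1,2)  tX=0.2887 tY=0.5000  stride 1/|dx|=1.1547 1/|dy|=2.0000
    cross x-line → (2,2), t=0.2887
    cross y-line → (2,3), t=0.5000
    cross x-line → (3,3), t=1.4434
    cross y-line → (3,4), t=2.5000
    cross x-line → (4,4), t=2.5981
    cross x-line → (5,4), t=3.7528
    cross y-line → (5,5), t=4.5000
    cross x-line → (6,5), t=4.9075
    cross x-line → (7,5), t=6.0622 (wall)
  → r_2 = 6.0622
beam 3: φ=-45°, α=75°
  d=(0.2588,0.9659)  start (1,2)  tX=0.9659 tY=0.2588  stride 1/|dx|=3.8637 1/|dy|=1.0353
    cross y-line → (1,3), t=0.2588
    cross x-line → (2,3), t=0.9659
    cross y-line → (2,4), t=1.2941
    cross y-line → (2,5), t=2.3294
    cross y-line → (2,6), t=3.3646 (wall)
  → r_3 = 3.3646
beam 4: φ=0°, α=120°
  d=(-0.5000,0.8660)  start (1,2)  tX=1.5000 tY=0.2887  stride 1/|dx|=2.0000 1/|dy|=1.1547
    cross y-line → (1,3), t=0.2887
    cross y-line → (1,4), t=1.4434
    cross x-line → (0,4), t=1.5000 (wall)
  → r_4 = 1.5000
beam 5: φ=45°, α=165°
  d=(-0.9659,0.2588)  start (1,2)  tX=0.7765 tY=0.9659  stride 1/|dx|=1.0353 1/|dy|=3.8637
    cross x-line → (0,2), t=0.7765 (wall)
  → r_5 = 0.7765
beam 6: φ=90°, α=210°
  d=(-0.8660,-0.5000)  start (1,2)  tX=0.8660 tY=1.5000  stride 1/|dx|=1.1547 1/|dy|=2.0000
    cross x-line → (0,2), t=0.8660 (wall)
  → r_6 = 0.8660
beam 7: φ=135°, α=255°
  d=(-0.2588,-0.9659)  start (1,2)  tX=2.8978 tY=0.7765  stride 1/|dx|=3.8637 1/|dy|=1.0353
    cross y-line → (1,1), t=0.7765
    cross y-line → (1,0), t=1.8117 (wall)
  → r_7 = 1.8117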